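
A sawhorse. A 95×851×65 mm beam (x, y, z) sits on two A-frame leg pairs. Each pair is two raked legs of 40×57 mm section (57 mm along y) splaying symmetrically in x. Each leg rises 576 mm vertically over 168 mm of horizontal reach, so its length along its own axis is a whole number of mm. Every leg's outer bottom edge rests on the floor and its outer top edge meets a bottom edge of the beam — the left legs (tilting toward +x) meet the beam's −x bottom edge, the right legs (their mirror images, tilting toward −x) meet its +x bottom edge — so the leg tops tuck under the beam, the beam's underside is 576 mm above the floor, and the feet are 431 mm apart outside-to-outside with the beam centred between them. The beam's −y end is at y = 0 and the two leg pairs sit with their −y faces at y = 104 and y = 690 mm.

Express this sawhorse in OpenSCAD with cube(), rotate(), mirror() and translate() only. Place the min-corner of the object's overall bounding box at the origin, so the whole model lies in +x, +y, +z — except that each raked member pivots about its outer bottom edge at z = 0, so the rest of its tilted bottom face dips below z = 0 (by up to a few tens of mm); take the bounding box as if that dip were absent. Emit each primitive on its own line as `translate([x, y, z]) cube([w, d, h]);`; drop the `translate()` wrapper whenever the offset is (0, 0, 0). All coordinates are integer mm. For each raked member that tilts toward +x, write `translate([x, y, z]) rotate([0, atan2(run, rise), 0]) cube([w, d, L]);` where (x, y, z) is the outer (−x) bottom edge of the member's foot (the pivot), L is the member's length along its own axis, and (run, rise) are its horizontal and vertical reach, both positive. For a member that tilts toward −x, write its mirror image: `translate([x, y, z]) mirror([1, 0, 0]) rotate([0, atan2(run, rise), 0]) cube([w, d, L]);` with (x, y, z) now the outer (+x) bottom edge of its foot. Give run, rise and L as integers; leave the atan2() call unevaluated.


translate([168, 0, 576]) cube([95, 851, 65]);
translate([0, 104, 0]) rotate([0, atan2(168, 576), 0]) cube([40, 57, 600]);
translate([431, 104, 0]) mirror([1, 0, 0]) rotate([0, atan2(168, 576), 0]) cube([40, 57, 600]);
translate([0, 690, 0]) rotate([0, atan2(168, 576), 0]) cube([40, 57, 600]);
translate([431, 690, 0]) mirror([1, 0, 0]) rotate([0, atan2(168, 576), 0]) cube([40, 57, 600]);


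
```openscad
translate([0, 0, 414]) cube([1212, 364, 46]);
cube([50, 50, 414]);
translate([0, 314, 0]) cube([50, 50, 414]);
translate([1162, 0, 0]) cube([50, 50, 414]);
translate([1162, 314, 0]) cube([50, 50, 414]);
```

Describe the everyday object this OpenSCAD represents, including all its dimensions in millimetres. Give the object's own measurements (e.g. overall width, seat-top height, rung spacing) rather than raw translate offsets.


A bench: a 1212×364 mm seat slab, 46 mm thick, top at z = 460 mm, on four 50×50 mm square legs flush with the seat corners and standing on z = 0.


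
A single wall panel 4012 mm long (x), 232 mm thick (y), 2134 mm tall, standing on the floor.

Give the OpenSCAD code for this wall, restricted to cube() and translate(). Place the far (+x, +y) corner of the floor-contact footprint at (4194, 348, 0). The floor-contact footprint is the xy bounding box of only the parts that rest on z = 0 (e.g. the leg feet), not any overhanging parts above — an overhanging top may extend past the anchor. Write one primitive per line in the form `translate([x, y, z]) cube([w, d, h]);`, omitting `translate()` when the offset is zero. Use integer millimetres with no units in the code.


translate([182, 116, 0]) cube([4012, 232, 2134]);


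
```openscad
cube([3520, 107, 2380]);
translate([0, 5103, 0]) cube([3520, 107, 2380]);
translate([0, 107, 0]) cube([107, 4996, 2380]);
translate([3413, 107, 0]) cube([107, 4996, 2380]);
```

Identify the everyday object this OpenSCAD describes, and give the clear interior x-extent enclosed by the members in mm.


A house (or room) frame. The interior width is 3306 mm.

Four 2380 mm walls enclosing a rectangle with no floor or roof — a room or house frame. Outside width is 3520 mm and wall thickness is 107 mm, so the interior width is 3520 − 2 × 107 = 3306 mm.


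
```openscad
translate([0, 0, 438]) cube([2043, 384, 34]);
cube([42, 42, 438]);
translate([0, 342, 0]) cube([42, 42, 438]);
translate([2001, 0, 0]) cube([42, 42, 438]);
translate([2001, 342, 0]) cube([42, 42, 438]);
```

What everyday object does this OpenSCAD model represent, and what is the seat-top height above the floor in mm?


A bench. The seat-top height is 472 mm.

A long slab on four corner posts — a bench. The slab sits at z = 438 with thickness 34, so the top is 438 + 34 = 472 mm.


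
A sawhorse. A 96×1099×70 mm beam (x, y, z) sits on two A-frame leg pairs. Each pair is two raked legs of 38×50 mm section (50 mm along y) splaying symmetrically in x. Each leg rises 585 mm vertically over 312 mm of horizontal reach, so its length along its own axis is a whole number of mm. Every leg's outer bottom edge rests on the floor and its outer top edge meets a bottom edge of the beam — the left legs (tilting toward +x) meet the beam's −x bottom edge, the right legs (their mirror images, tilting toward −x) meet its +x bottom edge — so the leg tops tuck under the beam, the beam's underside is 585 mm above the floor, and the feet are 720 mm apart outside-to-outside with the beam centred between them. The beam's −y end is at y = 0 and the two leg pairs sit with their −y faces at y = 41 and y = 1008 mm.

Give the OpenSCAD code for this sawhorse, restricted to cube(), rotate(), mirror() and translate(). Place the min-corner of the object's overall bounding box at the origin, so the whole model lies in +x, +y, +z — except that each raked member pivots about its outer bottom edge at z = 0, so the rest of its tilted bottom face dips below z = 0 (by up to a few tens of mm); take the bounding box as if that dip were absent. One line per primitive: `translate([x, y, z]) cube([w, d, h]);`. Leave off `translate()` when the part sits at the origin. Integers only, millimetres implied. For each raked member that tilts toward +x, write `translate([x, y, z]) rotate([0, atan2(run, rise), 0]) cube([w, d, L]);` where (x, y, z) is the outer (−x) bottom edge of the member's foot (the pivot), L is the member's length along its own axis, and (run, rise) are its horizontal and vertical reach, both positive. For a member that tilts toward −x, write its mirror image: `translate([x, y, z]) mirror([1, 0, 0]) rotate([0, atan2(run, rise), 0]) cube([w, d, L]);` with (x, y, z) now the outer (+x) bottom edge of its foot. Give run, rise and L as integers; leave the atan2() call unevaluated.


// leg length = √(312² + 585²) = 663
// right-leg outer foot x = 2·312 + 96 = 720
// beam min-corner = (312, 0, 585)
translate([312, 0, 585]) cube([96, 1099, 70]);
translate([0, 41, 0]) rotate([0, atan2(312, 585), 0]) cube([38, 50, 663]);
translate([720, 41, 0]) mirror([1, 0, 0]) rotate([0, atan2(312, 585), 0]) cube([38, 50, 663]);
translate([0, 1008, 0]) rotate([0, atan2(312, 585), 0]) cube([38, 50, 663]);
translate([720, 1008, 0]) mirror([1, 0, 0]) rotate([0, atan2(312, 585), 0]) cube([38, 50, 663]);


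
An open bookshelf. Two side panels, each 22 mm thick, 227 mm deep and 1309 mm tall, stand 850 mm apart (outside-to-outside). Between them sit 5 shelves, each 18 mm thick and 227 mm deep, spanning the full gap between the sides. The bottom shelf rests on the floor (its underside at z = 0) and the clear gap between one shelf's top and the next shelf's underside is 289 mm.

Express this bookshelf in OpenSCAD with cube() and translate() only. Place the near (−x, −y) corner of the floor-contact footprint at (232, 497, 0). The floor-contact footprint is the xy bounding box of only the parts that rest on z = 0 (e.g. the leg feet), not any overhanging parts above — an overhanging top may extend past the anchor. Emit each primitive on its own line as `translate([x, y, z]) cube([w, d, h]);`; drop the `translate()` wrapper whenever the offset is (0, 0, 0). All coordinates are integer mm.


translate([232, 497, 0]) cube([22, 227, 1309]);
translate([1060, 497, 0]) cube([22, 227, 1309]);
translate([254, 497, 0]) cube([806, 227, 18]);
translate([254, 497, 307]) cube([806, 227, 18]);
translate([254, 497, 614]) cube([806, 227, 18]);
translate([254, 497, 921]) cube([806, 227, 18]);
translate([254, 497, 1228]) cube([806, 227, 18]);


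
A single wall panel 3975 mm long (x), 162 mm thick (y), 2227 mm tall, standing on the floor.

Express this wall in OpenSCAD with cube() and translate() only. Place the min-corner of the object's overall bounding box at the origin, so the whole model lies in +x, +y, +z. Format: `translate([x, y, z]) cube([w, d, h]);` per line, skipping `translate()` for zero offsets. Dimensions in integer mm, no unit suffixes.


cube([3975, 162, 2227]);


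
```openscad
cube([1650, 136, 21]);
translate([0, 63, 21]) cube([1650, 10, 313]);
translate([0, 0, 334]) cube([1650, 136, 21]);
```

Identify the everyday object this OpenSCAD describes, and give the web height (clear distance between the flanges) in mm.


An I-beam. The web height is 313 mm.

Two wide flanges with a thin centred web — an I-beam. Overall 355 mm minus two 21 mm flanges gives a web of 355 − 2·21 = 313 mm.


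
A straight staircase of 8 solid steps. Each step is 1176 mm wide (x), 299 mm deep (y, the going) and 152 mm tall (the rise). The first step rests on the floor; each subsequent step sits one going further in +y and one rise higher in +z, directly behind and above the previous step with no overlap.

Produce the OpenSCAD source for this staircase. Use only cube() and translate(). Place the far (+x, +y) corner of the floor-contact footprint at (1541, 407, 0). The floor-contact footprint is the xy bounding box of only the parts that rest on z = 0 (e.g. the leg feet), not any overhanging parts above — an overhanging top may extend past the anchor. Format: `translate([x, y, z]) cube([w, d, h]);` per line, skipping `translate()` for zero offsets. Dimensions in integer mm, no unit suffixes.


translate([365, 108, 0]) cube([1176, 299, 152]);
translate([365, 407, 152]) cube([1176, 299, 152]);
translate([365, 706, 304]) cube([1176, 299, 152]);
translate([365, 1005, 456]) cube([1176, 299, 152]);
translate([365, 1304, 608]) cube([1176, 299, 152]);
translate([365, 1603, 760]) cube([1176, 299, 152]);
translate([365, 1902, 912]) cube([1176, 299, 152]);
translate([365, 2201, 1064]) cube([1176, 299, 152]);


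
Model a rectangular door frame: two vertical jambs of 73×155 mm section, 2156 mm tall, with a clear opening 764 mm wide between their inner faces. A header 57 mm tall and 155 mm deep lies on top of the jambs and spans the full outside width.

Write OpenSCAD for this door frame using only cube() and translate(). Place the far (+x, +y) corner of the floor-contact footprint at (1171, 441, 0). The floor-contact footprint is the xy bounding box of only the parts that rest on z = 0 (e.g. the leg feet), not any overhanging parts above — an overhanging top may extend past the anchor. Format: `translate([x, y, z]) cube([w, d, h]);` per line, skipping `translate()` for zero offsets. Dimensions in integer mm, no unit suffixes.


translate([261, 286, 0]) cube([73, 155, 2156]);
translate([1098, 286, 0]) cube([73, 155, 2156]);
translate([261, 286, 2156]) cube([910, 155, 57]);


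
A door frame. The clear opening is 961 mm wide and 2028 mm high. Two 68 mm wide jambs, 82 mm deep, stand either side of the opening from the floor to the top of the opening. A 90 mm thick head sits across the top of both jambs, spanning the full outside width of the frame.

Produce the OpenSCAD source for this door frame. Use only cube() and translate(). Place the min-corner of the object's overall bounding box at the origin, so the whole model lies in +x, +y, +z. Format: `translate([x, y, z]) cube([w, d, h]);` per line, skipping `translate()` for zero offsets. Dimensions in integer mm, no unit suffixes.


cube([68, 82, 2028]);
translate([1029, 0, 0]) cube([68, 82, 2028]);
translate([0, 0, 2028]) cube([1097, 82, 90]);


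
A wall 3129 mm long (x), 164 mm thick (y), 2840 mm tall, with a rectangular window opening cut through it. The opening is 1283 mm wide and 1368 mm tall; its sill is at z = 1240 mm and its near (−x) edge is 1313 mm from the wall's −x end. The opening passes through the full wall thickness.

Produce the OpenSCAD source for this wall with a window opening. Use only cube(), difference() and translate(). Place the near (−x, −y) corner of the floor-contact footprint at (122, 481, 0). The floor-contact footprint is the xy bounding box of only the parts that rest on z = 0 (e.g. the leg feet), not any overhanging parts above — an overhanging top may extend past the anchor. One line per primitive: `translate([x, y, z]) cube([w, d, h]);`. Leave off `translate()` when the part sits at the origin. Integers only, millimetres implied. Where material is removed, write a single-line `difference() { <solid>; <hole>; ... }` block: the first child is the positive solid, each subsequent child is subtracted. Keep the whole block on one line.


difference() { translate([122, 481, 0]) cube([3129, 164, 2840]); translate([1435, 481, 1240]) cube([1283, 164, 1368]); }


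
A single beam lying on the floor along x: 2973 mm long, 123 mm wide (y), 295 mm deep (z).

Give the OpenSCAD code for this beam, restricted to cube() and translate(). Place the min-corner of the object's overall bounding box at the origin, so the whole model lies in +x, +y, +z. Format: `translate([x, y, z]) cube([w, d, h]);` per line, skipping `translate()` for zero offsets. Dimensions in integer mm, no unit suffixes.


cube([2973, 123, 295]);


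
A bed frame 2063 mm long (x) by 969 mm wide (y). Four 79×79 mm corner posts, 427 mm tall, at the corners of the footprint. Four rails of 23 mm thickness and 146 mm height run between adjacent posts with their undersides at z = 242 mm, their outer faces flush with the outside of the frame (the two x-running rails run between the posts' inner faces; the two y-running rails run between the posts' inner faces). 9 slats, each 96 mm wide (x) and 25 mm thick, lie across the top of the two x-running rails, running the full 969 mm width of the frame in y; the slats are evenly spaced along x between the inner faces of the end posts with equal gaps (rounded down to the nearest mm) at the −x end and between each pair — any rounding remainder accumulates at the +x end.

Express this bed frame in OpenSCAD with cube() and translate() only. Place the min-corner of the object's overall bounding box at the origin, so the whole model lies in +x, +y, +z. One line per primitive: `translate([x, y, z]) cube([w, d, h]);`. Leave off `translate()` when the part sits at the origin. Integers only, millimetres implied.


cube([79, 79, 427]);
translate([0, 890, 0]) cube([79, 79, 427]);
translate([1984, 0, 0]) cube([79, 79, 427]);
translate([1984, 890, 0]) cube([79, 79, 427]);
translate([79, 0, 242]) cube([1905, 23, 146]);
translate([79, 946, 242]) cube([1905, 23, 146]);
translate([0, 79, 242]) cube([23, 811, 146]);
translate([2040, 79, 242]) cube([23, 811, 146]);
translate([183, 0, 388]) cube([96, 969, 25]);
translate([383, 0, 388]) cube([96, 969, 25]);
translate([583, 0, 388]) cube([96, 969, 25]);
translate([783, 0, 388]) cube([96, 969, 25]);
translate([983, 0, 388]) cube([96, 969, 25]);
translate([1183, 0, 388]) cube([96, 969, 25]);
translate([1383, 0, 388]) cube([96, 969, 25]);
translate([1583, 0, 388]) cube([96, 969, 25]);
translate([1783, 0, 388]) cube([96, 969, 25]);


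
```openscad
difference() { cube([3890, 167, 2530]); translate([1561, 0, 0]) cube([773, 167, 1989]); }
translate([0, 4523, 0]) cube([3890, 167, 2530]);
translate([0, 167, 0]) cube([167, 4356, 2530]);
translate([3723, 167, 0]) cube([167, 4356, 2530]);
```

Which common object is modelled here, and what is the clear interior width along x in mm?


A single room. The interior width is 3556 mm.

Four walls enclosing a rectangle with a door in the front wall — a room. Outside width 3890 minus two 167 mm walls gives 3556 mm.


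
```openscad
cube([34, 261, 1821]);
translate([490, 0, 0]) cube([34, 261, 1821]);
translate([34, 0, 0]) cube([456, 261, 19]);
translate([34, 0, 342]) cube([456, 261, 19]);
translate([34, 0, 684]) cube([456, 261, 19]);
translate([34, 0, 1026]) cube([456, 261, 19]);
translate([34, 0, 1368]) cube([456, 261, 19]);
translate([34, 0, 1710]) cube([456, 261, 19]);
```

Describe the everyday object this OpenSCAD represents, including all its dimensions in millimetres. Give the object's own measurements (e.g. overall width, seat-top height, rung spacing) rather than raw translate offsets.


An open bookshelf. Two side panels, each 34 mm thick, 261 mm deep and 1821 mm tall, stand 524 mm apart (outside-to-outside). Between them sit 6 shelves, each 19 mm thick and 261 mm deep, spanning the full gap between the sides. The bottom shelf rests on the floor (its underside at z = 0) and the clear gap between one shelf's top and the next shelf's underside is 323 mm.


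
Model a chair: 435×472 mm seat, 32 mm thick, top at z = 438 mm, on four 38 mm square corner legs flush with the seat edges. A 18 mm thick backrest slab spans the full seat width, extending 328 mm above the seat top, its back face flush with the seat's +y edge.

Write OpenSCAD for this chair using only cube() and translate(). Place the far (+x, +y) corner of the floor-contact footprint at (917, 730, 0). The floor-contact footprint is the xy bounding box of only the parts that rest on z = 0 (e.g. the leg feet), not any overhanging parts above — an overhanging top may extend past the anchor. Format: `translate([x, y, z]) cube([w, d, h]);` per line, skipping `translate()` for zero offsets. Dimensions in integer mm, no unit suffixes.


translate([482, 258, 406]) cube([435, 472, 32]);
translate([482, 258, 0]) cube([38, 38, 406]);
translate([879, 258, 0]) cube([38, 38, 406]);
translate([482, 692, 0]) cube([38, 38, 406]);
translate([879, 692, 0]) cube([38, 38, 406]);
translate([482, 712, 438]) cube([435, 18, 328]);


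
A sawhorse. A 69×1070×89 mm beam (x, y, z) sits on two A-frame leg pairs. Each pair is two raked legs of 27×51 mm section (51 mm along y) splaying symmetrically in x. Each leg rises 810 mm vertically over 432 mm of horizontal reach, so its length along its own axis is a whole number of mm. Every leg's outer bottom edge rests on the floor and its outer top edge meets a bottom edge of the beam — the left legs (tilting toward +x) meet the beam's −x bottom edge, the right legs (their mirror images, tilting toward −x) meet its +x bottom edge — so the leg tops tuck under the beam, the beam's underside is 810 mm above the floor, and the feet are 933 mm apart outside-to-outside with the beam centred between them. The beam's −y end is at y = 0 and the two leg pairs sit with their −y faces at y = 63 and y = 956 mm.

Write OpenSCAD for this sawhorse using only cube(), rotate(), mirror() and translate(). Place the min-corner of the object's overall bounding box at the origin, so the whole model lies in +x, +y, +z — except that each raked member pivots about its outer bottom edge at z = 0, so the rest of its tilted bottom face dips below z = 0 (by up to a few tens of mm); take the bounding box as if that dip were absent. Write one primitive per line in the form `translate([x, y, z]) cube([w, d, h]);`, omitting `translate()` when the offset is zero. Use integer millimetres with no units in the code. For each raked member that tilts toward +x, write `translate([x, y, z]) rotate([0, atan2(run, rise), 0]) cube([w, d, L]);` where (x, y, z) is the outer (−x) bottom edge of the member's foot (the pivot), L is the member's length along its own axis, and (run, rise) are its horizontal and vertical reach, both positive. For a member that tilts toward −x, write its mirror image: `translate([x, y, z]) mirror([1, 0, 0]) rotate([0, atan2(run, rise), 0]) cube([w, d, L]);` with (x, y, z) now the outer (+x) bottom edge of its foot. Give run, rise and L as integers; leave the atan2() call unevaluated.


translate([432, 0, 810]) cube([69, 1070, 89]);
translate([0, 63, 0]) rotate([0, atan2(432, 810), 0]) cube([27, 51, 918]);
translate([933, 63, 0]) mirror([1, 0, 0]) rotate([0, atan2(432, 810), 0]) cube([27, 51, 918]);
translate([0, 956, 0]) rotate([0, atan2(432, 810), 0]) cube([27, 51, 918]);
translate([933, 956, 0]) mirror([1, 0, 0]) rotate([0, atan2(432, 810), 0]) cube([27, 51, 918]);


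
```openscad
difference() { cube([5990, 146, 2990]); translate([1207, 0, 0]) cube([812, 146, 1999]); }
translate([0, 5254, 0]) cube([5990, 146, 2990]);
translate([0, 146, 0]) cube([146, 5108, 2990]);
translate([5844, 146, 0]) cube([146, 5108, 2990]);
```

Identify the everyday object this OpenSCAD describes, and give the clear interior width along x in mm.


A single room. The interior width is 5698 mm.

Four walls enclosing a rectangle with a door in the front wall — a room. Outside width 5990 minus two 146 mm walls gives 5698 mm.


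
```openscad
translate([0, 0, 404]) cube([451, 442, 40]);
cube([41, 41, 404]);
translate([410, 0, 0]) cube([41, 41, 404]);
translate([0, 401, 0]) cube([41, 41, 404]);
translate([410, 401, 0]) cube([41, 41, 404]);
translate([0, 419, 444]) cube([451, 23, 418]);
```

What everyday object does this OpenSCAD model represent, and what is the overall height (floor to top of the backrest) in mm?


A chair. The overall height is 862 mm.

A slab on four corner posts with a tall panel at the back — a chair. The seat slab sits at z = 404 with thickness 40, and the 418 mm backrest starts at the seat top, so the overall height is 404 + 40 + 418 = 862 mm.


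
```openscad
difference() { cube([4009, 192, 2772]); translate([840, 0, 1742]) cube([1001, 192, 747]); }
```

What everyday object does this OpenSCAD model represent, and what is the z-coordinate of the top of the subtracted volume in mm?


A wall with a window opening. The window head height is 2489 mm.

A wall with a rectangular opening subtracted — a window. Sill at z = 1742, opening 747 mm tall, so the head is at 1742 + 747 = 2489 mm.


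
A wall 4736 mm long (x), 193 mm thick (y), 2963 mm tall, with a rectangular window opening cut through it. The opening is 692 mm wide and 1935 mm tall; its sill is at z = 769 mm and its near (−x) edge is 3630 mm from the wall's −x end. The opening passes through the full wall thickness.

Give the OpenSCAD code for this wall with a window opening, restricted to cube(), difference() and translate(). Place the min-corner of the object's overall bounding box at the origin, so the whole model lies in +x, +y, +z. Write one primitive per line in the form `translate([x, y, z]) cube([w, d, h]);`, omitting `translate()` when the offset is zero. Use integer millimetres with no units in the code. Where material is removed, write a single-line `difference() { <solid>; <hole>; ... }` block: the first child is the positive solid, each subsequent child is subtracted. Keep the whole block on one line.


difference() { cube([4736, 193, 2963]); translate([3630, 0, 769]) cube([692, 193, 1935]); }


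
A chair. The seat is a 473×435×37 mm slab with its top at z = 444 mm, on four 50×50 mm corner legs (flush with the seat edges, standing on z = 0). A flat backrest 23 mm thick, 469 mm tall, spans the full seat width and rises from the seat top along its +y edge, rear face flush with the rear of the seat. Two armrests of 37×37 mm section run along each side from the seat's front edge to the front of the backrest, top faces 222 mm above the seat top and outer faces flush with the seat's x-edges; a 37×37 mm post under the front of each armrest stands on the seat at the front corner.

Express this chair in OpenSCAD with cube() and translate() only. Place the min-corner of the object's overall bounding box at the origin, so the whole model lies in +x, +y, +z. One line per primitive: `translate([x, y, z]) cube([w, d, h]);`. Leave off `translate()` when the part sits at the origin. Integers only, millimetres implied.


translate([0, 0, 407]) cube([473, 435, 37]);
cube([50, 50, 407]);
translate([423, 0, 0]) cube([50, 50, 407]);
translate([0, 385, 0]) cube([50, 50, 407]);
translate([423, 385, 0]) cube([50, 50, 407]);
translate([0, 412, 444]) cube([473, 23, 469]);
translate([0, 0, 629]) cube([37, 412, 37]);
translate([436, 0, 629]) cube([37, 412, 37]);
translate([0, 0, 444]) cube([37, 37, 185]);
translate([436, 0, 444]) cube([37, 37, 185]);


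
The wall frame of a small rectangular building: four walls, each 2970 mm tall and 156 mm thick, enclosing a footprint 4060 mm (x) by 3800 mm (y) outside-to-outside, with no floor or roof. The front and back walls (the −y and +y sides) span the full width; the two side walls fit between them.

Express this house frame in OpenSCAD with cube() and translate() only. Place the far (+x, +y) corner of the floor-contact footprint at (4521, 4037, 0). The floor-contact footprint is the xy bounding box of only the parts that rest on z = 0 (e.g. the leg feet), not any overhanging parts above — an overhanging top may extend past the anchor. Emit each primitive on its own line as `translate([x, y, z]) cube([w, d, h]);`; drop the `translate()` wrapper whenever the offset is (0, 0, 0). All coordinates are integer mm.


translate([461, 237, 0]) cube([4060, 156, 2970]);
translate([461, 3881, 0]) cube([4060, 156, 2970]);
translate([461, 393, 0]) cube([156, 3488, 2970]);
translate([4365, 393, 0]) cube([156, 3488, 2970]);


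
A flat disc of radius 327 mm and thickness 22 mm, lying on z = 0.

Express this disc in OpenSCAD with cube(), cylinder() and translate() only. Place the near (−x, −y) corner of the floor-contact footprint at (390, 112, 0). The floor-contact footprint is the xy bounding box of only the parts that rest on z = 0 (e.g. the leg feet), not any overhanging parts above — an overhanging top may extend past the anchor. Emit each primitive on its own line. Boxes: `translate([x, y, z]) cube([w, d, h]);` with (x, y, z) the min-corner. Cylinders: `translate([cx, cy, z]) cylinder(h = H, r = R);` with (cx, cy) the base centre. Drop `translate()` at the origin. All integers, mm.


translate([717, 439, 0]) cylinder(h = 22, r = 327);


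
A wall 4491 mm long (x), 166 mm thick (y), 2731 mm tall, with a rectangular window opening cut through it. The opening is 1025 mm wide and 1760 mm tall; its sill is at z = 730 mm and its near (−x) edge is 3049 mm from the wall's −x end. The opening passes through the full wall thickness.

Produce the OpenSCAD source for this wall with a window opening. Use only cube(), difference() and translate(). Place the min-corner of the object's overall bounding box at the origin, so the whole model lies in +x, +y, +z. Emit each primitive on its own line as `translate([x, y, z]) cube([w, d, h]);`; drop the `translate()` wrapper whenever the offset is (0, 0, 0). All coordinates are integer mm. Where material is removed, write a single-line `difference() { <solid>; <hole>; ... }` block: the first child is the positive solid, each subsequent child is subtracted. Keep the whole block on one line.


difference() { cube([4491, 166, 2731]); translate([3049, 0, 730]) cube([1025, 166, 1760]); }


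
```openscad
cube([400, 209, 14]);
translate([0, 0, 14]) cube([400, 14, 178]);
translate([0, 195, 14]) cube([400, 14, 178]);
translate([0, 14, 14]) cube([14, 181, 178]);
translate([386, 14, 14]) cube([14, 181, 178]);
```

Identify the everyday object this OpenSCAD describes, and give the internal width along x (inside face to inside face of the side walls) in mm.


An open box. The internal width is 372 mm.

A 400×209 base slab with four walls standing on it — an open box. The base is 400 mm wide and the walls are 14 mm thick, so the internal width is 400 − 2 × 14 = 372 mm.


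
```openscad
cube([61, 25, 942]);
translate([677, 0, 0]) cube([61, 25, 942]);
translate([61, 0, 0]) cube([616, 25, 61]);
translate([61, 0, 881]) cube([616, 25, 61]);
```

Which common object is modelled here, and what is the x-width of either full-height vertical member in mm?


A picture frame. The border width is 61 mm.

Four thin pieces enclosing a rectangular opening — a picture frame. The two full-height stiles are 942 mm tall; the top rail sits at z = 881 and is 61 mm tall, so the border above the opening is 942 − 881 = 61 mm, matching the stile x-width.


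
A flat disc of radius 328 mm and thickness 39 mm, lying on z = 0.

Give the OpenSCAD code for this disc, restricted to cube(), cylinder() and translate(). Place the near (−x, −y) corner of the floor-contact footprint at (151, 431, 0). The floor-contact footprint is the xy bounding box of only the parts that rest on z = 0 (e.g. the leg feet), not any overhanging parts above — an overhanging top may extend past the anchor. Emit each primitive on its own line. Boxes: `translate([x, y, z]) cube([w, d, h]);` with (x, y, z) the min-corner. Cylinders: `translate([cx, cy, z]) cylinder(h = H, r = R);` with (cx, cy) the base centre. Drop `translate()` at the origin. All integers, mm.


translate([479, 759, 0]) cylinder(h = 39, r = 328);


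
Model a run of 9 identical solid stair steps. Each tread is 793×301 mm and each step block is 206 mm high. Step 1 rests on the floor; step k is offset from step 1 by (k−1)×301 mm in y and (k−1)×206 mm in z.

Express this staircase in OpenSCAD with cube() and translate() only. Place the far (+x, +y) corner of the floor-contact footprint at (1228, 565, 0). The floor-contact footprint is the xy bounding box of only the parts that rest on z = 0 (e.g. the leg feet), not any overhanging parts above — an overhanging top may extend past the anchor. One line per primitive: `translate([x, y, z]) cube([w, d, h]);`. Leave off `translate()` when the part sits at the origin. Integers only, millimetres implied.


translate([435, 264, 0]) cube([793, 301, 206]);
translate([435, 565, 206]) cube([793, 301, 206]);
translate([435, 866, 412]) cube([793, 301, 206]);
translate([435, 1167, 618]) cube([793, 301, 206]);
translate([435, 1468, 824]) cube([793, 301, 206]);
translate([435, 1769, 1030]) cube([793, 301, 206]);
translate([435, 2070, 1236]) cube([793, 301, 206]);
translate([435, 2371, 1442]) cube([793, 301, 206]);
translate([435, 2672, 1648]) cube([793, 301, 206]);


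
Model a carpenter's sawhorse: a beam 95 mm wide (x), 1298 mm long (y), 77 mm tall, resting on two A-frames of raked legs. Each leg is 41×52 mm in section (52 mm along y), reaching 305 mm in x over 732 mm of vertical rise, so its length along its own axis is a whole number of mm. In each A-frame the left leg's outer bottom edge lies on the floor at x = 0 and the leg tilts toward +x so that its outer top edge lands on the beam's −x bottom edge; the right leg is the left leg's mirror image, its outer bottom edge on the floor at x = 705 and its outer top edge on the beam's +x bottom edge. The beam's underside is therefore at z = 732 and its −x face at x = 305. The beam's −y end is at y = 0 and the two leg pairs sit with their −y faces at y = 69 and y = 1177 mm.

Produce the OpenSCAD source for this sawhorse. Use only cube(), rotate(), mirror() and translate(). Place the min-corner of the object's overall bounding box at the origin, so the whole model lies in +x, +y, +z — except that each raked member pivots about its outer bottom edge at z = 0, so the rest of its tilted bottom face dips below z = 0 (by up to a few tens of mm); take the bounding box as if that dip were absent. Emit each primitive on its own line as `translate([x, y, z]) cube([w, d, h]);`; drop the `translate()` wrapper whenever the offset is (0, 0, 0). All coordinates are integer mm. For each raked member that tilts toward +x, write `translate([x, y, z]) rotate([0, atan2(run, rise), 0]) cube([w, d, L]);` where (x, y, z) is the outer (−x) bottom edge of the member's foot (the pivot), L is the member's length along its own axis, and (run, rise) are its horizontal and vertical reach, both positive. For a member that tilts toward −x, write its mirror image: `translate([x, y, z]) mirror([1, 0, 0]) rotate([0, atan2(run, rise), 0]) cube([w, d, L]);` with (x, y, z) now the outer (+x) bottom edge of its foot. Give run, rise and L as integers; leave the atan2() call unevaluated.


// leg length = √(305² + 732²) = 793
// right-leg outer foot x = 2·305 + 95 = 705
// beam min-corner = (305, 0, 732)
translate([305, 0, 732]) cube([95, 1298, 77]);
translate([0, 69, 0]) rotate([0, atan2(305, 732), 0]) cube([41, 52, 793]);
translate([705, 69, 0]) mirror([1, 0, 0]) rotate([0, atan2(305, 732), 0]) cube([41, 52, 793]);
translate([0, 1177, 0]) rotate([0, atan2(305, 732), 0]) cube([41, 52, 793]);
translate([705, 1177, 0]) mirror([1, 0, 0]) rotate([0, atan2(305, 732), 0]) cube([41, 52, 793]);


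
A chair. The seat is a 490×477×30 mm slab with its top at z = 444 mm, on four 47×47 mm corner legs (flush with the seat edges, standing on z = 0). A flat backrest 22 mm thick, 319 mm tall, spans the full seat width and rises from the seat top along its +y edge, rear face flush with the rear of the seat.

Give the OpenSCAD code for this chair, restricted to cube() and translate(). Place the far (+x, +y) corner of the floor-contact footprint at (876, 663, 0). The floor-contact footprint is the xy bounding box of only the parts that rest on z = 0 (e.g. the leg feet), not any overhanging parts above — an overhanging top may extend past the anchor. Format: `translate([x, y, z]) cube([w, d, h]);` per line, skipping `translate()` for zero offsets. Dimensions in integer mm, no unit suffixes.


translate([386, 186, 414]) cube([490, 477, 30]);
translate([386, 186, 0]) cube([47, 47, 414]);
translate([829, 186, 0]) cube([47, 47, 414]);
translate([386, 616, 0]) cube([47, 47, 414]);
translate([829, 616, 0]) cube([47, 47, 414]);
translate([386, 641, 444]) cube([490, 22, 319]);


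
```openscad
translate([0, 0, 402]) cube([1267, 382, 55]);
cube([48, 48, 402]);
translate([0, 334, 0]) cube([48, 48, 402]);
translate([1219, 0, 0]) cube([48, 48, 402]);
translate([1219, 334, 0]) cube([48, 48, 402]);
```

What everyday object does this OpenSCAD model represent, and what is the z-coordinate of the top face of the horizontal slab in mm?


A bench. The seat-top height is 457 mm.

A long slab on four corner posts — a bench. The slab sits at z = 402 with thickness 55, so the top is 402 + 55 = 457 mm.


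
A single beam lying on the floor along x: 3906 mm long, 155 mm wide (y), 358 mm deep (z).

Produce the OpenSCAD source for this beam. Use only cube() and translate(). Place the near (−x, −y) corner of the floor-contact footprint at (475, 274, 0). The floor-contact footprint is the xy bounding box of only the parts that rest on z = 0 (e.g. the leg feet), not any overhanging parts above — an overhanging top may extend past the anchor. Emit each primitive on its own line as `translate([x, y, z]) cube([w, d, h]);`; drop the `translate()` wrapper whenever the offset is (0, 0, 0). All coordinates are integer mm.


translate([475, 274, 0]) cube([3906, 155, 358]);


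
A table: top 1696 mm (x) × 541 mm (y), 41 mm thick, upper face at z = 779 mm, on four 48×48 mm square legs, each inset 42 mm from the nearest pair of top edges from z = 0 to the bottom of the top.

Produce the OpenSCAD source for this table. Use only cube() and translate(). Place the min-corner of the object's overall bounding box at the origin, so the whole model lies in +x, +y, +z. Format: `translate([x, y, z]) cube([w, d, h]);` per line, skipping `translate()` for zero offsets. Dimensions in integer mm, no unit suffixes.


translate([0, 0, 738]) cube([1696, 541, 41]);
translate([42, 42, 0]) cube([48, 48, 738]);
translate([1606, 42, 0]) cube([48, 48, 738]);
translate([42, 451, 0]) cube([48, 48, 738]);
translate([1606, 451, 0]) cube([48, 48, 738]);


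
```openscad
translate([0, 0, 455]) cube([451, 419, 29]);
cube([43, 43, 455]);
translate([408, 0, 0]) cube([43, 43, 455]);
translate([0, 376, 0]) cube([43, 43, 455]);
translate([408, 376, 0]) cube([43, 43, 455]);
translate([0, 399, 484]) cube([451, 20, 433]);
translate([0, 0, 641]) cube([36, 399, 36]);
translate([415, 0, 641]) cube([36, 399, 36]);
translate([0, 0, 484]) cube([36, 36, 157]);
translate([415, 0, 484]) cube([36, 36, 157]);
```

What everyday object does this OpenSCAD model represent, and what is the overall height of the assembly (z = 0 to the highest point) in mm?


A chair. The overall height is 917 mm.

A slab on four corner posts with a tall panel at the back — a chair. The seat slab sits at z = 455 with thickness 29, and the 433 mm backrest starts at the seat top, so the overall height is 455 + 29 + 433 = 917 mm.


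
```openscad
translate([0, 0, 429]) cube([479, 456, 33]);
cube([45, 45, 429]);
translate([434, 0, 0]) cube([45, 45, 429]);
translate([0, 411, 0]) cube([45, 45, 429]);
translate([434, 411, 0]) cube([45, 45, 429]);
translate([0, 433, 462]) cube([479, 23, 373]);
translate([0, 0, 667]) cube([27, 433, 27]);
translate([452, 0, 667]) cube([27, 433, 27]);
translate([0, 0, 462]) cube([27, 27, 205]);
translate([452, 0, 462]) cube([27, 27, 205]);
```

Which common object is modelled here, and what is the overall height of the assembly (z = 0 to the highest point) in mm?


A chair. The overall height is 835 mm.

A slab on four corner posts with a tall panel at the back — a chair. The seat slab sits at z = 429 with thickness 33, and the 373 mm backrest starts at the seat top, so the overall height is 429 + 33 + 373 = 835 mm.


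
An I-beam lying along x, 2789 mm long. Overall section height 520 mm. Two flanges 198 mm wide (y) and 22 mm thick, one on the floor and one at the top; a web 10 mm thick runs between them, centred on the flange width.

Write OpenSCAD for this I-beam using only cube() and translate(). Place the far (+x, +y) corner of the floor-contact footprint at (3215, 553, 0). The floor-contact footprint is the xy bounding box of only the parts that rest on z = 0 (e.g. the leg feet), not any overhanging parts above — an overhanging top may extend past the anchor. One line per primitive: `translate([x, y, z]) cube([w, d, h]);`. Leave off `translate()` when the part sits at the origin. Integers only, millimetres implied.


translate([426, 355, 0]) cube([2789, 198, 22]);
translate([426, 449, 22]) cube([2789, 10, 476]);
translate([426, 355, 498]) cube([2789, 198, 22]);


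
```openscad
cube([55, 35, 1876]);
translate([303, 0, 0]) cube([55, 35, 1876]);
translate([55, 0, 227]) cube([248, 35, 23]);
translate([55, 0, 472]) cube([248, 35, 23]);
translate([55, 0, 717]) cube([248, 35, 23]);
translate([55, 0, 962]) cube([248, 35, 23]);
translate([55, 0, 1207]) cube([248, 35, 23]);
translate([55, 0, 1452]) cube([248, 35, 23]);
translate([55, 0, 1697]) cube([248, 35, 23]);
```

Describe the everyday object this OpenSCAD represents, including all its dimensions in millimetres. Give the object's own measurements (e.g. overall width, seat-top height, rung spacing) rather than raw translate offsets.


A straight ladder. Two 55×35 mm vertical rails, 1876 mm tall, stand 358 mm apart (outside-to-outside) with their front faces coplanar on the −y side. 7 rungs, each 35 mm deep and 23 mm tall, span between the inner faces of the rails, front faces flush with the rails. The lowest rung's underside is at z = 227 mm and rungs are spaced 245 mm apart (underside to underside).


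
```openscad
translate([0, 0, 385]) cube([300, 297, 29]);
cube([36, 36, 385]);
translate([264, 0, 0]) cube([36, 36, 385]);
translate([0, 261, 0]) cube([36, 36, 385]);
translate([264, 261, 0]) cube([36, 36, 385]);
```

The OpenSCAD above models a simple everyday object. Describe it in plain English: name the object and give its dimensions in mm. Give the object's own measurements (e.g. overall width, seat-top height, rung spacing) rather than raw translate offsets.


A simple wooden stool: a rectangular seat 300 mm (x) by 297 mm (y), 29 mm thick, top face at z = 414 mm, on four square legs, each 36×36 mm in cross-section. The legs rest on z = 0, each flush with a corner of the seat.


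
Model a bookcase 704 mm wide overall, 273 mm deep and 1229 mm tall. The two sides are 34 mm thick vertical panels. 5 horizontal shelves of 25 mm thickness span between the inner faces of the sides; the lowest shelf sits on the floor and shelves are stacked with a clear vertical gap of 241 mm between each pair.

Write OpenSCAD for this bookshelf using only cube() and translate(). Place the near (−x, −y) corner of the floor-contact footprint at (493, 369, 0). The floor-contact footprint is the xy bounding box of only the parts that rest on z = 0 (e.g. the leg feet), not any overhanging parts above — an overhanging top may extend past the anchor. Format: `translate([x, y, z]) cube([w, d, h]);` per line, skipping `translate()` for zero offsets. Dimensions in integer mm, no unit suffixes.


translate([493, 369, 0]) cube([34, 273, 1229]);
translate([1163, 369, 0]) cube([34, 273, 1229]);
translate([527, 369, 0]) cube([636, 273, 25]);
translate([527, 369, 266]) cube([636, 273, 25]);
translate([527, 369, 532]) cube([636, 273, 25]);
translate([527, 369, 798]) cube([636, 273, 25]);
translate([527, 369, 1064]) cube([636, 273, 25]);
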